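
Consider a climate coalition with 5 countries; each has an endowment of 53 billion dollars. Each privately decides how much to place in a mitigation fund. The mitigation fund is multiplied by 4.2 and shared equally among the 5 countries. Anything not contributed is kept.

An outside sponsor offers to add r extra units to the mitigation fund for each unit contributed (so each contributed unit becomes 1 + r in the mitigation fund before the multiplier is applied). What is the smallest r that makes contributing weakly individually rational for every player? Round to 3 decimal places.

With matching at rate r, one contributed unit becomes (1 + r) in the mitigation fund and returns 4.2 × (1 + r) / 5 to the contributor.
Setting this equal to 1: 1 + r = 5/4.2 = 1.1905.
So the minimum matching rate is r = 1.1905 − 1 = 0.190.

0.190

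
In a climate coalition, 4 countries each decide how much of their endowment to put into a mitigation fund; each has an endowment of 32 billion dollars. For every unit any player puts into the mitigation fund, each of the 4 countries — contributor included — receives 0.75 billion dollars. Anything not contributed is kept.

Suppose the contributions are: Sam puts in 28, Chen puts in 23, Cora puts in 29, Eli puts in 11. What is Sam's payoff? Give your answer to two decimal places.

72.25 billion dollars

Total contributed: 28 + 23 + 29 + 11 = 91.
Each receives 0.75 × 91 = 68.25 from the mitigation fund.
Sam keeps 32 − 28 = 4, so Sam's payoff is 4 + 68.25 = 72.25.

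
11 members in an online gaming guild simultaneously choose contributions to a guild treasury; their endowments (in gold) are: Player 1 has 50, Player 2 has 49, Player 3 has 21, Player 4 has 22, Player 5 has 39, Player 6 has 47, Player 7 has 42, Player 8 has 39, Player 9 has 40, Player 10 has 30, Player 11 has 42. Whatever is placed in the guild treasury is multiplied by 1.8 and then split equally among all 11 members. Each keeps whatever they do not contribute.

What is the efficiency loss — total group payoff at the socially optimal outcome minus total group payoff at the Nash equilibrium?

336.80 gold

The private return per contributed unit is 1.8/11 = 0.1636 < 1 for every player regardless of endowment, so the Nash equilibrium is zero contribution and the group total is Σ E_j = 50 + 49 + 21 + 22 + 39 + 47 + 42 + 39 + 40 + 30 + 42 = 421.
Each contributed unit returns 1.800 to the group, so the social optimum is full contribution by everyone: group total = 1.800 × 421 = 757.80.
Efficiency loss = (1.800 − 1) × 421 = 336.80.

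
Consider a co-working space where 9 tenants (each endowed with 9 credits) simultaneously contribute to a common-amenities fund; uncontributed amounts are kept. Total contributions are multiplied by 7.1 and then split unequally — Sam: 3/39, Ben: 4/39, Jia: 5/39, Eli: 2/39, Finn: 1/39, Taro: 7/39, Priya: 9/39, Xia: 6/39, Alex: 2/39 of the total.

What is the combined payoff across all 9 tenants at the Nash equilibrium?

245.70 credits

For player j, contributing a unit is worthwhile iff 7.1 × (j's share) ≥ 1, i.e. iff j's share is at least 0.1408.
Taro, Priya and Xia are above the threshold, contributing 9 each; the remaining 6 contribute 0. Total contributed: 27.
The common-amenities fund pays out 7.1 × 27 = 191.70 in total (split across the unequal shares, but the aggregate is all that matters for the group sum).
The 6 free-riders keep 9 each, adding 54. Group total = 54 + 191.70 = 245.70.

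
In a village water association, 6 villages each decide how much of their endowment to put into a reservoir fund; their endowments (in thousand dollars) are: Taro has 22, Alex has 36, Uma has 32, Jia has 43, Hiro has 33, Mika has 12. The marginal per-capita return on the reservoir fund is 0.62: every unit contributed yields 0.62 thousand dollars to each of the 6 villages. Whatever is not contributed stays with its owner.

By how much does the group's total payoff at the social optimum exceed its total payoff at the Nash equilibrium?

484.16 thousand dollars

The private return per contributed unit is 0.62 < 1 for everyone, so the Nash equilibrium is zero contribution and the group total is Σ E_j = 22 + 36 + 32 + 43 + 33 + 12 = 178.
Each contributed unit returns 3.720 to the group, so the social optimum is full contribution by everyone: group total = 3.720 × 178 = 662.16.
Efficiency loss = (3.720 − 1) × 178 = 484.16.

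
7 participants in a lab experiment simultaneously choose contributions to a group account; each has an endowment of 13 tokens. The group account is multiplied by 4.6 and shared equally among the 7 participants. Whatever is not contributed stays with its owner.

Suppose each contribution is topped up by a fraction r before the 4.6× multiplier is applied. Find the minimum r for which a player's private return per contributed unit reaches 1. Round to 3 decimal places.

With matching at rate r, one contributed unit becomes (1 + r) in the group account and returns 4.6 × (1 + r) / 7 to the contributor.
Setting this equal to 1: 1 + r = 7/4.6 = 1.5217.
So the minimum matching rate is r = 1.5217 − 1 = 0.522.

0.522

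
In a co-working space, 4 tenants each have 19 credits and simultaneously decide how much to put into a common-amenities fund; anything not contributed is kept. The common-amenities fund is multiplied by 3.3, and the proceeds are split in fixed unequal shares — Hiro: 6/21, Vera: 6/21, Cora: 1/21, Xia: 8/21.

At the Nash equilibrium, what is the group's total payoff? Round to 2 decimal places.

For player j, contributing a unit is worthwhile iff 3.3 × (j's share) ≥ 1, i.e. iff j's share is at least 0.3030.
The only share above 0.3030 is Xia's 8/21, contributing 19; the remaining 3 contribute 0. Total contributed: 19.
The common-amenities fund pays out 3.3 × 19 = 62.70 in total (split across the unequal shares, but the aggregate is all that matters for the group sum).
The 3 free-riders keep 19 each, adding 57. Group total = 57 + 62.70 = 119.70.

119.70 credits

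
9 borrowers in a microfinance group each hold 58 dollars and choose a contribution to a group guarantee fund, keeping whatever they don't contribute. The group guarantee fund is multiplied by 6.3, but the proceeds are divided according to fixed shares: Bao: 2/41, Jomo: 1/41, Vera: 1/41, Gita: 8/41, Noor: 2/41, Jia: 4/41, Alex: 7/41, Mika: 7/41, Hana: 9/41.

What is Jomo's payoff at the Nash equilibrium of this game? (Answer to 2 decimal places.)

93.65 dollars

A player with share s gets back 6.3·s per unit contributed, so full contribution is dominant for anyone with s > 1/6.3 = 0.1587 and zero contribution is dominant for anyone below.
Gita, Alex, Mika and Hana clear that bar, contributing 58 each; the remaining 5 contribute 0. Total contributed: 232.
Jomo keeps 58 and receives 6.3 × 232 × 1/41 = 35.65 from the group guarantee fund, for a payoff of 93.65.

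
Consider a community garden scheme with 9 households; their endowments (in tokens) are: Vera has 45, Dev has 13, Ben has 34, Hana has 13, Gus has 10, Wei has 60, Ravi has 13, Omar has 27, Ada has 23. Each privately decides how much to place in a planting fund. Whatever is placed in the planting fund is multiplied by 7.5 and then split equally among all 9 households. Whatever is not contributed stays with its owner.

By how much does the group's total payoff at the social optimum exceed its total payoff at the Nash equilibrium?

1547.00 tokens

The private return per contributed unit is 7.5/9 = 0.8333 < 1 for every player regardless of endowment, so the Nash equilibrium is zero contribution and the group total is Σ E_j = 45 + 13 + 34 + 13 + 10 + 60 + 13 + 27 + 23 = 238.
Each contributed unit returns 7.500 to the group, so the social optimum is full contribution by everyone: group total = 7.500 × 238 = 1785.00.
Efficiency loss = (7.500 − 1) × 238 = 1547.00.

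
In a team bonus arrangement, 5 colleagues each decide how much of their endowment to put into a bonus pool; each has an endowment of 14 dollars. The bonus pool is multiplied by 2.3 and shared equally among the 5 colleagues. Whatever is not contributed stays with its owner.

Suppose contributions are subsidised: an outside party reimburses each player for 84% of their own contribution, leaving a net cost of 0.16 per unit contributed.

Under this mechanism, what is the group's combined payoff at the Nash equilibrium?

219.80 dollars

With the mechanism, a contributed unit returns (2.3/5) / 0.16 = 2.8750 per unit of net cost to the contributor — now above 1 — so contributing fully is weakly dominant for every player.
So the Nash equilibrium is full contribution by all 5; the group earns 5 × (14 × 0.84 + 2.3 × 14) = 219.80.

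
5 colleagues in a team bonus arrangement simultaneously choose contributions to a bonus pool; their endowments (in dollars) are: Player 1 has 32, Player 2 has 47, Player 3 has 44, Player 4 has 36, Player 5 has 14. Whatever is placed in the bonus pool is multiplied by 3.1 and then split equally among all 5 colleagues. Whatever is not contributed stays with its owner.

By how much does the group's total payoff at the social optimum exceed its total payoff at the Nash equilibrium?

363.30 dollars

The private return per contributed unit is 3.1/5 = 0.6200 < 1 for every player regardless of endowment, so the Nash equilibrium is zero contribution and the group total is Σ E_j = 32 + 47 + 44 + 36 + 14 = 173.
Each contributed unit returns 3.100 to the group, so the social optimum is full contribution by everyone: group total = 3.100 × 173 = 536.30.
Efficiency loss = (3.100 − 1) × 173 = 363.30.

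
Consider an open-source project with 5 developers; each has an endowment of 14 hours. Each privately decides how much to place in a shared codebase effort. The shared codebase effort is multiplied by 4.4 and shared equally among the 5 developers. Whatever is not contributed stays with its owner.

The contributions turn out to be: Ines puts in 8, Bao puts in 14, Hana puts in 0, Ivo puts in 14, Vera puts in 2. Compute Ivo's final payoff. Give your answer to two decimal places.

Total contributed: 8 + 14 + 0 + 14 + 2 = 38.
Each receives 4.4 × 38 / 5 = 33.44 from the shared codebase effort.
Ivo keeps 14 − 14 = 0, so Ivo's payoff is 0 + 33.44 = 33.44.

33.44 hours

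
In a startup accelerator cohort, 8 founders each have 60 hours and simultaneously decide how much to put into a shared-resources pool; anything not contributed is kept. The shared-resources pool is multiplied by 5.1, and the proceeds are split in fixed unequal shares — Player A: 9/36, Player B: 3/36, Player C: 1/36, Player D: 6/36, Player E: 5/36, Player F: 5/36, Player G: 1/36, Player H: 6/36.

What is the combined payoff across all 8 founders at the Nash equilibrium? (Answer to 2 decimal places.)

726.00 hours

A player with share s gets back 5.1·s per unit contributed, so full contribution is dominant for anyone with s > 1/5.1 = 0.1961 and zero contribution is dominant for anyone below.
Player A alone (share 9/36) is above the threshold, contributing 60; the remaining 7 contribute 0. Total contributed: 60.
The shared-resources pool pays out 5.1 × 60 = 306.00 in total (split across the unequal shares, but the aggregate is all that matters for the group sum).
The 7 free-riders keep 60 each, adding 420. Group total = 420 + 306.00 = 726.00.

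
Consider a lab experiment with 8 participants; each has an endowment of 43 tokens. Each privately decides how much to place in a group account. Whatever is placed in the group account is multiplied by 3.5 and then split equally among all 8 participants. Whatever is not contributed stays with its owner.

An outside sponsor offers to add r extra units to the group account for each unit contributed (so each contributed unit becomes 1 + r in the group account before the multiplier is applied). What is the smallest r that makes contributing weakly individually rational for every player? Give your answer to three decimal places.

1.286

With matching at rate r, one contributed unit becomes (1 + r) in the group account and returns 3.5 × (1 + r) / 8 to the contributor.
Setting this equal to 1: 1 + r = 8/3.5 = 2.2857.
So the minimum matching rate is r = 2.2857 − 1 = 1.286.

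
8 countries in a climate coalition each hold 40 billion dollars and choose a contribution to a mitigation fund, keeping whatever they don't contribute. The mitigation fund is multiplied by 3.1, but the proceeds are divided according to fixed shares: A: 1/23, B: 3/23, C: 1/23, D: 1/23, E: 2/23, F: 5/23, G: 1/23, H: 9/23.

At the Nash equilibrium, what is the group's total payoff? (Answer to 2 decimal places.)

404.00 billion dollars

Each unit j contributes comes back to j as 3.1 × (j's share), so j prefers to contribute only if that share exceeds 1/3.1 = 0.3226; otherwise keeping the unit dominates.
H alone (share 9/23) is above the threshold, contributing 40; the remaining 7 contribute 0. Total contributed: 40.
The mitigation fund pays out 3.1 × 40 = 124.00 in total (split across the unequal shares, but the aggregate is all that matters for the group sum).
The 7 free-riders keep 40 each, adding 280. Group total = 280 + 124.00 = 404.00.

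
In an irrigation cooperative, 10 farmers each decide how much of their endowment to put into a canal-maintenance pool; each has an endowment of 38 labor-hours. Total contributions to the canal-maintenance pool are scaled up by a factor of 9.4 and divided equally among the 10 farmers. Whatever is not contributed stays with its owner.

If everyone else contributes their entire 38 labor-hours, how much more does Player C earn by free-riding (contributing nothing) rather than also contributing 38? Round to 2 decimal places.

2.28 labor-hours

Switching from a contribution of 38 to 0 lets Player C keep an extra 38 labor-hours, but lowers the canal-maintenance pool by 38, which costs Player C their own share of that drop: 9.4/10 × 38 = 35.72.
Net gain = 38 − 35.72 = 2.28. The private return per contributed unit (0.9400) is below 1, so free-riding is indeed the best response regardless of what the others do.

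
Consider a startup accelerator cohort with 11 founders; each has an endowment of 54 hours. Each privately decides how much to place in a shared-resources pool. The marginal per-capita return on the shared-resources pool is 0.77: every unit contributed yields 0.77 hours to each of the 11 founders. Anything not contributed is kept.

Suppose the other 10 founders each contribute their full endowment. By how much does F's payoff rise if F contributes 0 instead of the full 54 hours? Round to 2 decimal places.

Switching from a contribution of 54 to 0 lets F keep an extra 54 hours, but lowers the shared-resources pool by 54, which costs F their own share of that drop: 0.77 × 54 = 41.58.
Net gain = 54 − 41.58 = 12.42. The private return per contributed unit (0.77) is below 1, so free-riding is indeed the best response regardless of what the others do.

12.42 hours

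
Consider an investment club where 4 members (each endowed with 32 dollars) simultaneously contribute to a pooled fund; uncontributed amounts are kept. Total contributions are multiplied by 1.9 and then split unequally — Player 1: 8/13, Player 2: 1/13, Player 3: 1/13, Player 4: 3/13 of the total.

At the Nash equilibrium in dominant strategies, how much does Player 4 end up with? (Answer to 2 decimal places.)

Player j's private return per contributed unit is 1.9 × (j's share). Contributing is weakly dominant for j when that share is at least 1/1.9 = 0.5263, and contributing 0 is dominant otherwise.
The only share above 0.5263 is Player 1's 8/13, contributing 32; the remaining 3 contribute 0. Total contributed: 32.
Player 4 keeps 32 and receives 1.9 × 32 × 3/13 = 14.03 from the pooled fund, for a payoff of 46.03.

46.03 dollars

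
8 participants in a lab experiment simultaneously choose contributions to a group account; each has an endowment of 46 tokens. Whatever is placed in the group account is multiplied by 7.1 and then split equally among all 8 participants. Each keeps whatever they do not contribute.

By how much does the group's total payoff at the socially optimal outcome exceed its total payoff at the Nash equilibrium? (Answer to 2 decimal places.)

Each contributed unit returns 7.1/8 = 0.8875 to its contributor — below 1 — so contributing 0 is dominant for every player. At the Nash equilibrium everyone keeps their 46, and the group total is 8 × 46 = 368.
Each contributed unit returns 7.100 to the group as a whole (0.8875 to each of 8 players), which exceeds 1, so the social optimum is full contribution: group total = 7.100 × 368 = 2612.80.
Efficiency loss = 2612.80 − 368 = 2244.80.

2244.80 tokens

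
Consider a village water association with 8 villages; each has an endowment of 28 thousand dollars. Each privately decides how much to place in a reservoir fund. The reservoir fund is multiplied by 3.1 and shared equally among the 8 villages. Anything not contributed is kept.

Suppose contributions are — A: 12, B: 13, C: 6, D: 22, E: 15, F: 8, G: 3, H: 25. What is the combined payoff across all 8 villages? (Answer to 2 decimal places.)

442.40 thousand dollars

Total contributed: 12 + 13 + 6 + 22 + 15 + 8 + 3 + 25 = 104; total kept: 8 × 28 − 104 = 120.
The reservoir fund pays out 3.1 × 104 = 322.40 in aggregate.
Group total = 120 + 322.40 = 442.40.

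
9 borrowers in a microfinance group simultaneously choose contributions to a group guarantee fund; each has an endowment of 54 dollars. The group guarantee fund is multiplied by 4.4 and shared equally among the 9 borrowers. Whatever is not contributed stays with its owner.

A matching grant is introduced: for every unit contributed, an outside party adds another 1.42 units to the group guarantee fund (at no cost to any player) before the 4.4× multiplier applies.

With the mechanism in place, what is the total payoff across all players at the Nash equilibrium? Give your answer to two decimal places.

5174.93 dollars

Under the mechanism each unit contributed yields 4.4 × 2.42 / 9 = 1.1831 back to its contributor per unit of net cost, which exceeds 1, making full contribution the dominant choice for everyone.
So the Nash equilibrium is full contribution by all 9; the group earns 4.4 × 2.42 × 486 = 5174.93.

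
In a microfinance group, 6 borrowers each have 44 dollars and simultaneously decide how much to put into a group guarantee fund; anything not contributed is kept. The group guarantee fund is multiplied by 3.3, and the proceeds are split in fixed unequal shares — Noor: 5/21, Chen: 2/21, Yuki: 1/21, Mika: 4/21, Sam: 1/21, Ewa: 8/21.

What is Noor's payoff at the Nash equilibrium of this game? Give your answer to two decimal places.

A player with share s gets back 3.3·s per unit contributed, so full contribution is dominant for anyone with s > 1/3.3 = 0.3030 and zero contribution is dominant for anyone below.
Ewa alone (share 8/21) is above the threshold, contributing 44; the remaining 5 contribute 0. Total contributed: 44.
Noor keeps 44 and receives 3.3 × 44 × 5/21 = 34.57 from the group guarantee fund, for a payoff of 78.57.

78.57 dollars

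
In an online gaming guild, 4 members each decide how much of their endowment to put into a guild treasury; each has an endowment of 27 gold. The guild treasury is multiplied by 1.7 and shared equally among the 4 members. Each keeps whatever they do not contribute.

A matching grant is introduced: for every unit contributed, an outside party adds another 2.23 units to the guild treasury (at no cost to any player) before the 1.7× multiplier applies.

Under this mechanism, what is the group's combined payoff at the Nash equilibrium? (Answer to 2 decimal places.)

593.03 gold

Under the mechanism each unit contributed yields 1.7 × 3.23 / 4 = 1.3728 back to its contributor per unit of net cost, which exceeds 1, making full contribution the dominant choice for everyone.
At the Nash equilibrium everyone contributes 27. Group total payoff = 1.7 × 3.23 × 108 = 593.03.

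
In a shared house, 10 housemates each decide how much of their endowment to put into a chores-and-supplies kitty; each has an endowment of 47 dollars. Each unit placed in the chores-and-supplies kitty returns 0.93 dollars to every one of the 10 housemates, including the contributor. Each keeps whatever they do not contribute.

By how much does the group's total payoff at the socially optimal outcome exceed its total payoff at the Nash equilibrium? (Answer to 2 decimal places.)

The private return per contributed unit is 0.93 < 1, so contributing 0 is dominant for every player. At the Nash equilibrium everyone keeps their 47, and the group total is 10 × 47 = 470.
Each contributed unit returns 9.300 to the group as a whole (0.93 to each of 10 players), which exceeds 1, so the social optimum is full contribution: group total = 9.300 × 470 = 4371.00.
Efficiency loss = 4371.00 − 470 = 3901.00.

3901.00 dollars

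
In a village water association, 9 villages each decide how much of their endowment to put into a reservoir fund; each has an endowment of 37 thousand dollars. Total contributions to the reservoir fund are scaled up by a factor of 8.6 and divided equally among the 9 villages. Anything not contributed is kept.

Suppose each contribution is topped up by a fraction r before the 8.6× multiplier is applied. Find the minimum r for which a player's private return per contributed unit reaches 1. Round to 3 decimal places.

With matching at rate r, one contributed unit becomes (1 + r) in the reservoir fund and returns 8.6 × (1 + r) / 9 to the contributor.
Setting this equal to 1: 1 + r = 9/8.6 = 1.0465.
So the minimum matching rate is r = 1.0465 − 1 = 0.047.

0.047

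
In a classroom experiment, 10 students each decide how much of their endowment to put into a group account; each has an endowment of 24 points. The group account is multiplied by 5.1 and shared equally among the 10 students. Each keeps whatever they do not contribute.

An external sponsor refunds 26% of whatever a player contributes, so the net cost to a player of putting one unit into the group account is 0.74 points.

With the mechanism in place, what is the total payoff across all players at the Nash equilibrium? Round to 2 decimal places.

240.00 points

With the mechanism, a contributed unit returns (5.1/10) / 0.74 = 0.6892 per unit of net cost — still below 1 — so contributing 0 remains dominant for every player.
At the Nash equilibrium no one contributes; group total payoff = 10 × 24 = 240.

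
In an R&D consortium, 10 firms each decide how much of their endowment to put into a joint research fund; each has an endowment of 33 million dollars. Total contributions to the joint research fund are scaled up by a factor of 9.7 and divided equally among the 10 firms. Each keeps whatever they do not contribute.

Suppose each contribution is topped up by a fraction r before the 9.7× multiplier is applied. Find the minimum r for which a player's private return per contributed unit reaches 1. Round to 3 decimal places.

0.031

With matching at rate r, one contributed unit becomes (1 + r) in the joint research fund and returns 9.7 × (1 + r) / 10 to the contributor.
Setting this equal to 1: 1 + r = 10/9.7 = 1.0309.
So the minimum matching rate is r = 1.0309 − 1 = 0.031.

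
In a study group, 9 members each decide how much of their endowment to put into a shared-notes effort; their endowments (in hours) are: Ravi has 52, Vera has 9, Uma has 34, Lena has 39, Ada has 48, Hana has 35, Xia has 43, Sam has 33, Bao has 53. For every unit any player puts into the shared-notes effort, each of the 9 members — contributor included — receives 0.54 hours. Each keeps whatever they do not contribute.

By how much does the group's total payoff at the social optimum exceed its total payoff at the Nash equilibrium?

1335.56 hours

The private return per contributed unit is 0.54 < 1 for everyone, so the Nash equilibrium is zero contribution and the group total is Σ E_j = 52 + 9 + 34 + 39 + 48 + 35 + 43 + 33 + 53 = 346.
Each contributed unit returns 4.860 to the group, so the social optimum is full contribution by everyone: group total = 4.860 × 346 = 1681.56.
Efficiency loss = (4.860 − 1) × 346 = 1335.56.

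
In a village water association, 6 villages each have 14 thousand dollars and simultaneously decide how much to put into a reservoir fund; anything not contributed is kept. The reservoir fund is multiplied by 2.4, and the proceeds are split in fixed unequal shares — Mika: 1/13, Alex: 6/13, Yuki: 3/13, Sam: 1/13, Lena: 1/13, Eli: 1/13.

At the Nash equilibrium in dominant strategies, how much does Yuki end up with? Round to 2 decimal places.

Player j's private return per contributed unit is 2.4 × (j's share). Contributing is weakly dominant for j when that share is at least 1/2.4 = 0.4167, and contributing 0 is dominant otherwise.
The only share above 0.4167 is Alex's 6/13, contributing 14; the remaining 5 contribute 0. Total contributed: 14.
Yuki keeps 14 and receives 2.4 × 14 × 3/13 = 7.75 from the reservoir fund, for a payoff of 21.75.

21.75 thousand dollars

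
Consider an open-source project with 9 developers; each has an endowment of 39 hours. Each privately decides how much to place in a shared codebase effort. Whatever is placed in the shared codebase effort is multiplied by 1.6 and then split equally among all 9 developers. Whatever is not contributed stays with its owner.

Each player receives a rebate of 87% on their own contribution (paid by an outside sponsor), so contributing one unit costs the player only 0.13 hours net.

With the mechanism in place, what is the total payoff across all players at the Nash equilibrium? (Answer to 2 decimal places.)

With the mechanism, a contributed unit returns (1.6/9) / 0.13 = 1.3675 per unit of net cost to the contributor — now above 1 — so contributing fully is weakly dominant for every player.
So the Nash equilibrium is full contribution by all 9; the group earns 9 × (39 × 0.87 + 1.6 × 39) = 866.97.

866.97 hours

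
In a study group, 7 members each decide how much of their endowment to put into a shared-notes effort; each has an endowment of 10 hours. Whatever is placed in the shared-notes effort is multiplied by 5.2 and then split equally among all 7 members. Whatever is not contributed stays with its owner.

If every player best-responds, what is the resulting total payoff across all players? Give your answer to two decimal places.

70.00 hours

Each contributed unit returns 5.2/7 = 0.7429 to its contributor — below 1 — so contributing 0 is dominant for every player. At the Nash equilibrium everyone keeps their 10, and the group total is 7 × 10 = 70.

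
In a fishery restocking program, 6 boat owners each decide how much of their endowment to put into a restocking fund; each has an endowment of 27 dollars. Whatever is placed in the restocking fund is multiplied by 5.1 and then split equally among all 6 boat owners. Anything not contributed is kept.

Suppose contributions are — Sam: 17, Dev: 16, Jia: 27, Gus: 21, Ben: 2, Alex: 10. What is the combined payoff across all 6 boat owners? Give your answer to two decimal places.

Total contributed: 17 + 16 + 27 + 21 + 2 + 10 = 93; total kept: 6 × 27 − 93 = 69.
The restocking fund pays out 5.1 × 93 = 474.30 in aggregate.
Group total = 69 + 474.30 = 543.30.

543.30 dollars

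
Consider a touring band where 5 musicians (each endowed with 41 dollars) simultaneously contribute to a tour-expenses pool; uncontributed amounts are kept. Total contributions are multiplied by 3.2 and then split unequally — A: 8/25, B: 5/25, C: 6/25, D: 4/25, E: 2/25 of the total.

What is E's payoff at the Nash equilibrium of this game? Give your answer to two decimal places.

51.50 dollars

For player j, contributing a unit is worthwhile iff 3.2 × (j's share) ≥ 1, i.e. iff j's share is at least 0.3125.
The only share above 0.3125 is A's 8/25, contributing 41; the remaining 4 contribute 0. Total contributed: 41.
E keeps 41 and receives 3.2 × 41 × 2/25 = 10.50 from the tour-expenses pool, for a payoff of 51.50.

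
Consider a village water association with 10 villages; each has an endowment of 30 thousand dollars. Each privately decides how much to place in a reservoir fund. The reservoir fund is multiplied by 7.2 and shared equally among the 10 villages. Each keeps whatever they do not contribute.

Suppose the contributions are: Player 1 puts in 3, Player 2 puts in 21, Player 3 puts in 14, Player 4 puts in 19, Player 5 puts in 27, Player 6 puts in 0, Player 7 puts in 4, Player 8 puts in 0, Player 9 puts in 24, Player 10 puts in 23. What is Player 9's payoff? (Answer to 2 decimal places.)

103.20 thousand dollars

Total contributed: 3 + 21 + 14 + 19 + 27 + 0 + 4 + 0 + 24 + 23 = 135.
Each receives 7.2 × 135 / 10 = 97.20 from the reservoir fund.
Player 9 keeps 30 − 24 = 6, so Player 9's payoff is 6 + 97.20 = 103.20.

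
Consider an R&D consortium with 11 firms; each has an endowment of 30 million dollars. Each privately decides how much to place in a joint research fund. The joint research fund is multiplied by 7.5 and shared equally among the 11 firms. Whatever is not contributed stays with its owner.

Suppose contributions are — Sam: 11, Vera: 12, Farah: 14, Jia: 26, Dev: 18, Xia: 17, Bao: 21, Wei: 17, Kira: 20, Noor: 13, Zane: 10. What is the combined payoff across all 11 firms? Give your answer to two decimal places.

Total contributed: 11 + 12 + 14 + 26 + 18 + 17 + 21 + 17 + 20 + 13 + 10 = 179; total kept: 11 × 30 − 179 = 151.
The joint research fund pays out 7.5 × 179 = 1342.50 in aggregate.
Group total = 151 + 1342.50 = 1493.50.

1493.50 million dollars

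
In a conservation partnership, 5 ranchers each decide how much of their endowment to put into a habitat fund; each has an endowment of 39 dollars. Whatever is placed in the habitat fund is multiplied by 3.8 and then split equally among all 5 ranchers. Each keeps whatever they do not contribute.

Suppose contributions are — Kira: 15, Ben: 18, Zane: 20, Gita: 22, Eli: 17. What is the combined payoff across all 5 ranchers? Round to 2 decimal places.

452.60 dollars

Total contributed: 15 + 18 + 20 + 22 + 17 = 92; total kept: 5 × 39 − 92 = 103.
The habitat fund pays out 3.8 × 92 = 349.60 in aggregate.
Group total = 103 + 349.60 = 452.60.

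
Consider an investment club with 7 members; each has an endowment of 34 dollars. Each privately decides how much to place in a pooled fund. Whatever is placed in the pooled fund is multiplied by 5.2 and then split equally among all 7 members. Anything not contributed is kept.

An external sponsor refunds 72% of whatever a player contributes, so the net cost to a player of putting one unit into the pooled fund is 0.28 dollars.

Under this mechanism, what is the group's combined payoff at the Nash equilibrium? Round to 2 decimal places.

1408.96 dollars

With the mechanism, a contributed unit returns (5.2/7) / 0.28 = 2.6531 per unit of net cost to the contributor — now above 1 — so contributing fully is weakly dominant for every player.
So the Nash equilibrium is full contribution by all 7; the group earns 7 × (34 × 0.72 + 5.2 × 34) = 1408.96.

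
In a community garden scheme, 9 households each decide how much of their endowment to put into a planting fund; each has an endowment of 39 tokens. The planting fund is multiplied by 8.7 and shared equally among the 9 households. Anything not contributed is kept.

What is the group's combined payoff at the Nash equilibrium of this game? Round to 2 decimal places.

351.00 tokens

Each contributed unit returns 8.7/9 = 0.9667 to its contributor — below 1 — so contributing 0 is dominant for every player. At the Nash equilibrium everyone keeps their 39, and the group total is 9 × 39 = 351.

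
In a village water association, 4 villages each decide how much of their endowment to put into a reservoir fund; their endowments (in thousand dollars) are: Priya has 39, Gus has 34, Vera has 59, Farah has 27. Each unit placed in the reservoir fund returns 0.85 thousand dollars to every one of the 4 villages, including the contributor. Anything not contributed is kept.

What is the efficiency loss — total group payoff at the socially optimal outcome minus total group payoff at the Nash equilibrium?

The private return per contributed unit is 0.85 < 1 for everyone, so the Nash equilibrium is zero contribution and the group total is Σ E_j = 39 + 34 + 59 + 27 = 159.
Each contributed unit returns 3.400 to the group, so the social optimum is full contribution by everyone: group total = 3.400 × 159 = 540.60.
Efficiency loss = (3.400 − 1) × 159 = 381.60.

381.60 thousand dollars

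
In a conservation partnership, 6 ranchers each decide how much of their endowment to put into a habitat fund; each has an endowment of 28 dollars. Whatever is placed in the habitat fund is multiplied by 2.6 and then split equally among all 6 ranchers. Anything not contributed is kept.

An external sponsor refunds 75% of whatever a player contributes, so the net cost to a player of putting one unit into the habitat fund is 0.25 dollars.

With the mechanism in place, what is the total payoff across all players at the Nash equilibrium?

Under the mechanism each unit contributed yields (2.6/6) / 0.25 = 1.7333 back to its contributor per unit of net cost, which exceeds 1, making full contribution the dominant choice for everyone.
At the Nash equilibrium everyone contributes 28. Group total payoff = 6 × (28 × 0.75 + 2.6 × 28) = 562.80.

562.80 dollars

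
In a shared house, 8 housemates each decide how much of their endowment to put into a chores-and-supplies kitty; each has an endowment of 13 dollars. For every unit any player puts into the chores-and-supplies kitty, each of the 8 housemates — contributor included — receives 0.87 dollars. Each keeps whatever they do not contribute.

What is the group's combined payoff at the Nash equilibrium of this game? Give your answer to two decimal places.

The private return per contributed unit is 0.87 < 1, so contributing 0 is dominant for every player. At the Nash equilibrium everyone keeps their 13, and the group total is 8 × 13 = 104.

104.00 dollars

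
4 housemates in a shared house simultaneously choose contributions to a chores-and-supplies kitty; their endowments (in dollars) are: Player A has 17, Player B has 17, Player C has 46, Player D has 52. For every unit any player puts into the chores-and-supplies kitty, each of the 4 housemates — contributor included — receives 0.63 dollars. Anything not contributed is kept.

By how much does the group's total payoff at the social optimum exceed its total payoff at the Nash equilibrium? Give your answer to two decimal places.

The private return per contributed unit is 0.63 < 1 for everyone, so the Nash equilibrium is zero contribution and the group total is Σ E_j = 17 + 17 + 46 + 52 = 132.
Each contributed unit returns 2.520 to the group, so the social optimum is full contribution by everyone: group total = 2.520 × 132 = 332.64.
Efficiency loss = (2.520 − 1) × 132 = 200.64.

200.64 dollars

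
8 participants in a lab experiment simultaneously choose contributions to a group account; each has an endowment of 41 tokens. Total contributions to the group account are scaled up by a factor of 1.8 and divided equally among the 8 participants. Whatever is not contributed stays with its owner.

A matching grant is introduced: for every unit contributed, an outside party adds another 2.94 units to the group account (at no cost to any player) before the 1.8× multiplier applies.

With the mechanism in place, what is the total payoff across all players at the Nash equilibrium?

Even with the mechanism, each unit contributed returns only 1.8 × 3.94 / 8 = 0.8865 per unit of net cost, so contributing nothing is still dominant.
At the Nash equilibrium no one contributes; group total payoff = 8 × 41 = 328.

328.00 tokens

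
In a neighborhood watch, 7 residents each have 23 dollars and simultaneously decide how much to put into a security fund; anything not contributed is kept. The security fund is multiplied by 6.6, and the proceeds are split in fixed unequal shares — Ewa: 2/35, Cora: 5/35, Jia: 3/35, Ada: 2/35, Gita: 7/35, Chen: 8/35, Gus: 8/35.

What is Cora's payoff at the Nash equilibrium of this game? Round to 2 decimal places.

88.06 dollars

Each unit j contributes comes back to j as 6.6 × (j's share), so j prefers to contribute only if that share exceeds 1/6.6 = 0.1515; otherwise keeping the unit dominates.
The shares above 0.1515 belong to Gita, Chen and Gus, contributing 23 each; the remaining 4 contribute 0. Total contributed: 69.
Cora keeps 23 and receives 6.6 × 69 × 5/35 = 65.06 from the security fund, for a payoff of 88.06.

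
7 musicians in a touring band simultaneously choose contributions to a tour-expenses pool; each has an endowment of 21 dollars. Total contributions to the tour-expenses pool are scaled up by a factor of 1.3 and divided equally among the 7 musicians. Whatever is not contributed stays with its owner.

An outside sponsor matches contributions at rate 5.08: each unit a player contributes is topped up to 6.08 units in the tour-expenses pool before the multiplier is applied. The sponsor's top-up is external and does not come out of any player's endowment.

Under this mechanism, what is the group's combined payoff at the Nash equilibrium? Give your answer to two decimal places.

The effective private return per unit is now 1.3 × 6.08 / 7 = 1.1291 > 1, so every player's dominant strategy flips to full contribution.
At the Nash equilibrium everyone contributes 21. Group total payoff = 1.3 × 6.08 × 147 = 1161.89.

1161.89 dollars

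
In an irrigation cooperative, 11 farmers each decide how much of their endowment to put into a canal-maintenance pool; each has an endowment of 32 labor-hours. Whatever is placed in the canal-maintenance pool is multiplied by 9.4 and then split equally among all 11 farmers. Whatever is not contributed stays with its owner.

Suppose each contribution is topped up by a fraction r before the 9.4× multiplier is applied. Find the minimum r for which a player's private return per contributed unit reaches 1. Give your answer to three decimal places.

0.170

With matching at rate r, one contributed unit becomes (1 + r) in the canal-maintenance pool and returns 9.4 × (1 + r) / 11 to the contributor.
Setting this equal to 1: 1 + r = 11/9.4 = 1.1702.
So the minimum matching rate is r = 1.1702 − 1 = 0.170.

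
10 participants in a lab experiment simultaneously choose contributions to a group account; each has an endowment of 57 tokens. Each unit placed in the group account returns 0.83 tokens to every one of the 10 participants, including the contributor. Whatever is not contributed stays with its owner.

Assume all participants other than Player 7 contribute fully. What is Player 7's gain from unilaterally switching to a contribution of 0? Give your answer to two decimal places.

Switching from a contribution of 57 to 0 lets Player 7 keep an extra 57 tokens, but lowers the group account by 57, which costs Player 7 their own share of that drop: 0.83 × 57 = 47.31.
Net gain = 57 − 47.31 = 9.69. The private return per contributed unit (0.83) is below 1, so free-riding is indeed the best response regardless of what the others do.

9.69 tokens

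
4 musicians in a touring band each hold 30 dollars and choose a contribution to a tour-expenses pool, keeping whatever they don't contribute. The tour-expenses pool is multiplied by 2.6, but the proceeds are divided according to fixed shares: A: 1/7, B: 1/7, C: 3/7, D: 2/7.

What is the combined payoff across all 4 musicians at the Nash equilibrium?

168.00 dollars

Each unit j contributes comes back to j as 2.6 × (j's share), so j prefers to contribute only if that share exceeds 1/2.6 = 0.3846; otherwise keeping the unit dominates.
Only C (3/7) clears that bar, contributing 30; the remaining 3 contribute 0. Total contributed: 30.
The tour-expenses pool pays out 2.6 × 30 = 78.00 in total (split across the unequal shares, but the aggregate is all that matters for the group sum).
The 3 free-riders keep 30 each, adding 90. Group total = 90 + 78.00 = 168.00.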